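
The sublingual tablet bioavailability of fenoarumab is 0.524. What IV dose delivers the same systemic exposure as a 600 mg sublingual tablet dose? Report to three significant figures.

D_iv = 314 mg

Systemic exposure from an extravascular dose = F × D_ev, so the equivalent IV dose is F × D_ev.
D_iv = F × D_ev = 0.524 × 600 = 314.4 mg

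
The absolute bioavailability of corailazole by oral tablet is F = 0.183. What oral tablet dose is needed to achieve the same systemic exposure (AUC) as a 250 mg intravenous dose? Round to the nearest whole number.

D_oral = 1366 mg

For equal systemic exposure: F × D_ev = D_iv
D_ev = D_iv / F = 250 / 0.183 = 1366.12 mg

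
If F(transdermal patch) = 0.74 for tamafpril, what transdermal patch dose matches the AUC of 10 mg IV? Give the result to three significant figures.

D_transdermal = 13.5 mg

For equal systemic exposure: F × D_ev = D_iv
D_ev = D_iv / F = 10 / 0.74 = 13.5135 mg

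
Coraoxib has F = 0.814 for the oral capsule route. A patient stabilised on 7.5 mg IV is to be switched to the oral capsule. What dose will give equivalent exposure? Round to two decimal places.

For equal systemic exposure: F × D_ev = D_iv
D_ev = D_iv / F = 7.5 / 0.814 = 9.21376 mg

D_oral = 9.21 mg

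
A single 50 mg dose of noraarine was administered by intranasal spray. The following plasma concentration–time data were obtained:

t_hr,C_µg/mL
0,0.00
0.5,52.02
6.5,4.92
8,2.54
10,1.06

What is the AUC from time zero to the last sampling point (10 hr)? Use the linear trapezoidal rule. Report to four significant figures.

AUC = 193.0 µg/mL·hr

Trapezoidal AUC_0→10:
  [0→0.5]: (0.00+52.02)/2 × 0.5 = 13.005
  [0.5→6.5]: (52.02+4.92)/2 × 6 = 170.82
  [6.5→8]: (4.92+2.54)/2 × 1.5 = 5.595
  [8→10]: (2.54+1.06)/2 × 2 = 3.6
  Sum = 193.02 µg/mL·hr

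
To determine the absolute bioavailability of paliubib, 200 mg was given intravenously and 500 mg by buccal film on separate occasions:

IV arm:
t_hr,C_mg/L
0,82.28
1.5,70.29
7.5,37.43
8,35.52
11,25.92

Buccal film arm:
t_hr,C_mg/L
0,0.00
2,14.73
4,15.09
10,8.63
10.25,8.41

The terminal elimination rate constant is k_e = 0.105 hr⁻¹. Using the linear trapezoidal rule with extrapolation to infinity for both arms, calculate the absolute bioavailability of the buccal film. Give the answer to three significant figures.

Trapezoidal AUC_0→11 (IV):
  [0→1.5]: (82.28+70.29)/2 × 1.5 = 114.4275
  [1.5→7.5]: (70.29+37.43)/2 × 6 = 323.16
  [7.5→8]: (37.43+35.52)/2 × 0.5 = 18.2375
  [8→11]: (35.52+25.92)/2 × 3 = 92.16
  Sum = 547.985 mg/L·hr
IV tail: 25.92/0.105 = 246.857; AUC_iv,0→∞ = 547.985 + 246.857 = 794.842 mg/L·hr
Trapezoidal AUC_0→10.25 (buccal film):
  [0→2]: (0.00+14.73)/2 × 2 = 14.73
  [2→4]: (14.73+15.09)/2 × 2 = 29.82
  [4→10]: (15.09+8.63)/2 × 6 = 71.16
  [10→10.25]: (8.63+8.41)/2 × 0.25 = 2.13
  Sum = 117.84 mg/L·hr
buccal film tail: 8.41/0.105 = 80.095; AUC_ev,0→∞ = 117.84 + 80.095 = 197.935 mg/L·hr
F = (AUC_ev/D_ev)/(AUC_iv/D_iv) = (197.935/500)/(794.842/200) = 0.39587/3.97421 = 0.0996

F = 0.0996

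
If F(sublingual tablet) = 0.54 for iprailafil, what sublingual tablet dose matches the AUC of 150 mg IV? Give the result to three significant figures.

D_sublingual = 278 mg

For equal systemic exposure: F × D_ev = D_iv
D_ev = D_iv / F = 150 / 0.54 = 277.778 mg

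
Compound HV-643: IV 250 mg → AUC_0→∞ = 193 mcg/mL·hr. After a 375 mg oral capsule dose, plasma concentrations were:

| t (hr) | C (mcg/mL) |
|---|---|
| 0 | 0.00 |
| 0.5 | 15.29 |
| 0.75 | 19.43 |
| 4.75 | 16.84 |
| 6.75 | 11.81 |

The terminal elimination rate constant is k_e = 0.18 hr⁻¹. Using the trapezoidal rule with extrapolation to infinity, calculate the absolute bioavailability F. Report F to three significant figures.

F = 0.604

Trapezoidal AUC_0→6.75 (oral capsule):
  [0→0.5]: (0.00+15.29)/2 × 0.5 = 3.8225
  [0.5→0.75]: (15.29+19.43)/2 × 0.25 = 4.34
  [0.75→4.75]: (19.43+16.84)/2 × 4 = 72.54
  [4.75→6.75]: (16.84+11.81)/2 × 2 = 28.65
  Sum = 109.3525 mcg/mL·hr
Tail: C_last/k_e = 11.81/0.18 = 65.611
AUC_0→∞ (oral capsule) = 109.3525 + 65.611 = 174.9635 mcg/mL·hr
F = (AUC_ev/D_ev)/(AUC_iv/D_iv) = (174.9635/375)/(193/250) = 0.466569/0.772 = 0.6044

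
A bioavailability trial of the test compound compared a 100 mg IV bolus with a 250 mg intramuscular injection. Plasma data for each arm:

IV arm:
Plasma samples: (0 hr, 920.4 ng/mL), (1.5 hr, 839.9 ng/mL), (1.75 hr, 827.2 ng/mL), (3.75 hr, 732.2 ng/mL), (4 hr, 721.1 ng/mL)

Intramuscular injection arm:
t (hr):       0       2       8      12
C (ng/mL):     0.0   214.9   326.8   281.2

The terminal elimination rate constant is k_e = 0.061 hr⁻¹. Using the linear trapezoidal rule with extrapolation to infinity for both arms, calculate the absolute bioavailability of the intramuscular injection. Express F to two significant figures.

Trapezoidal AUC_0→4 (IV):
  [0→1.5]: (920.4+839.9)/2 × 1.5 = 1320.225
  [1.5→1.75]: (839.9+827.2)/2 × 0.25 = 208.3875
  [1.75→3.75]: (827.2+732.2)/2 × 2 = 1559.4
  [3.75→4]: (732.2+721.1)/2 × 0.25 = 181.6625
  Sum = 3269.675 ng/mL·hr
IV tail: 721.1/0.061 = 11821.311; AUC_iv,0→∞ = 3269.675 + 11821.311 = 15090.986 ng/mL·hr
Trapezoidal AUC_0→12 (intramuscular injection):
  [0→2]: (0.0+214.9)/2 × 2 = 214.9
  [2→8]: (214.9+326.8)/2 × 6 = 1625.1
  [8→12]: (326.8+281.2)/2 × 4 = 1216.0
  Sum = 3056.0 ng/mL·hr
intramuscular injection tail: 281.2/0.061 = 4609.836; AUC_ev,0→∞ = 3056.0 + 4609.836 = 7665.836 ng/mL·hr
F = (AUC_ev/D_ev)/(AUC_iv/D_iv) = (7665.836/250)/(15090.986/100) = 30.663344/150.90986 = 0.2032

F = 0.20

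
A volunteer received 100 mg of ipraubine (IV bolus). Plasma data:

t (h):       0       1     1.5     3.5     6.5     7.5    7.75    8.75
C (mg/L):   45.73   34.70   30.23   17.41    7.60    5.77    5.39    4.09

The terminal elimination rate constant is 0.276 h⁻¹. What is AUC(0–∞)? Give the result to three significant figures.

Trapezoidal AUC_0→8.75:
  [0→1]: (45.73+34.70)/2 × 1 = 40.215
  [1→1.5]: (34.70+30.23)/2 × 0.5 = 16.2325
  [1.5→3.5]: (30.23+17.41)/2 × 2 = 47.64
  [3.5→6.5]: (17.41+7.60)/2 × 3 = 37.515
  [6.5→7.5]: (7.60+5.77)/2 × 1 = 6.685
  [7.5→7.75]: (5.77+5.39)/2 × 0.25 = 1.395
  [7.75→8.75]: (5.39+4.09)/2 × 1 = 4.74
  Sum = 154.4225 mg/L·h
Extrapolated tail: C_last / k_e = 4.09 / 0.276 = 14.819
AUC_0→∞ = 154.4225 + 14.819 = 169.2415 mg/L·h

AUC = 169 mg/L·h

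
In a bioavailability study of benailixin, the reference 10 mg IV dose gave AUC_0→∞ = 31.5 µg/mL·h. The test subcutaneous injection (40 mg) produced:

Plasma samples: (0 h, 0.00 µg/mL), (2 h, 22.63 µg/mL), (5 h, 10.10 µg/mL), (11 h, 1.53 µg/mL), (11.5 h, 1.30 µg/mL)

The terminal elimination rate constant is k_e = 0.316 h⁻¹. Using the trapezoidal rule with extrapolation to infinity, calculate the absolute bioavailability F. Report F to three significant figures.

Trapezoidal AUC_0→11.5 (subcutaneous injection):
  [0→2]: (0.00+22.63)/2 × 2 = 22.63
  [2→5]: (22.63+10.10)/2 × 3 = 49.095
  [5→11]: (10.10+1.53)/2 × 6 = 34.89
  [11→11.5]: (1.53+1.30)/2 × 0.5 = 0.7075
  Sum = 107.3225 µg/mL·h
Tail: C_last/k_e = 1.30/0.316 = 4.114
AUC_0→∞ (subcutaneous injection) = 107.3225 + 4.114 = 111.4365 µg/mL·h
F = (AUC_ev/D_ev)/(AUC_iv/D_iv) = (111.4365/40)/(31.5/10) = 2.7859125/3.15 = 0.8844

F = 0.884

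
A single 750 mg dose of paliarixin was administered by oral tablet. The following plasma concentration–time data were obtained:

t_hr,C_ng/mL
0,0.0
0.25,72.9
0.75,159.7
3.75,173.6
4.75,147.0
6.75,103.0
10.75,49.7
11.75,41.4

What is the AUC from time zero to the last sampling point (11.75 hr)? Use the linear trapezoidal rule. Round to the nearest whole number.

Trapezoidal AUC_0→11.75:
  [0→0.25]: (0.0+72.9)/2 × 0.25 = 9.1125
  [0.25→0.75]: (72.9+159.7)/2 × 0.5 = 58.15
  [0.75→3.75]: (159.7+173.6)/2 × 3 = 499.95
  [3.75→4.75]: (173.6+147.0)/2 × 1 = 160.3
  [4.75→6.75]: (147.0+103.0)/2 × 2 = 250.0
  [6.75→10.75]: (103.0+49.7)/2 × 4 = 305.4
  [10.75→11.75]: (49.7+41.4)/2 × 1 = 45.55
  Sum = 1328.4625 ng/mL·hr

AUC = 1328 ng/mL·hr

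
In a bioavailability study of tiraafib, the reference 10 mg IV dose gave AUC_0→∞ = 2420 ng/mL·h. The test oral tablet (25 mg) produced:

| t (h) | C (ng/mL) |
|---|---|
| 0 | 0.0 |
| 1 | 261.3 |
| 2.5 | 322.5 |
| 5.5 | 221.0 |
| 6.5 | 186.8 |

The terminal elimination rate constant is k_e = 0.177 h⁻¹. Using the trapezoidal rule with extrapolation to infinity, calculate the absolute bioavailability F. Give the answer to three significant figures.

Trapezoidal AUC_0→6.5 (oral tablet):
  [0→1]: (0.0+261.3)/2 × 1 = 130.65
  [1→2.5]: (261.3+322.5)/2 × 1.5 = 437.85
  [2.5→5.5]: (322.5+221.0)/2 × 3 = 815.25
  [5.5→6.5]: (221.0+186.8)/2 × 1 = 203.9
  Sum = 1587.65 ng/mL·h
Tail: C_last/k_e = 186.8/0.177 = 1055.367
AUC_0→∞ (oral tablet) = 1587.65 + 1055.367 = 2643.017 ng/mL·h
F = (AUC_ev/D_ev)/(AUC_iv/D_iv) = (2643.017/25)/(2420/10) = 105.72068/242 = 0.4369

F = 0.437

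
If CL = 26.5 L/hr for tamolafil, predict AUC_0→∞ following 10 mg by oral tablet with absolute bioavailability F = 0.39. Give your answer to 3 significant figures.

AUC = 0.147 mg/L·hr

AUC_0→∞ = F × Dose / CL
        = 0.39 × 10 / 26.5 = 0.14717 mg/L·hr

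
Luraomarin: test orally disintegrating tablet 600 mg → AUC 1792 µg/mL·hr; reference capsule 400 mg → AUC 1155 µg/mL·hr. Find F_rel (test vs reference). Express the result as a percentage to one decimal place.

F_rel = 103.4%

F_rel = (AUC_test/D_test) / (AUC_ref/D_ref)
      = (1792/600) / (1155/400)
      = 2.98667 / 2.8875 = 1.0343 = 103.43%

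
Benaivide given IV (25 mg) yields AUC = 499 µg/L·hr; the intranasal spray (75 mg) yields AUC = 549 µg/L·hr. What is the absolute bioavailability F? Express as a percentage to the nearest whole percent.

F = (AUC_ev / D_ev) / (AUC_iv / D_iv)
  = (549/75) / (499/25)
  = 7.32 / 19.96 = 0.3667
  = 36.67%

F = 37%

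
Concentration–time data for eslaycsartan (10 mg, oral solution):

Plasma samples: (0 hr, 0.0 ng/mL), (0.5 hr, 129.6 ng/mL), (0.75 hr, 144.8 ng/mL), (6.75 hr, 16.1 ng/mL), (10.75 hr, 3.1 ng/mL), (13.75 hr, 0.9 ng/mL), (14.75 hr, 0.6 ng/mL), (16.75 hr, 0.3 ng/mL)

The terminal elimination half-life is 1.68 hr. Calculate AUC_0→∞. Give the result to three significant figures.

AUC = 596 ng/mL·hr

Trapezoidal AUC_0→16.75:
  [0→0.5]: (0.0+129.6)/2 × 0.5 = 32.4
  [0.5→0.75]: (129.6+144.8)/2 × 0.25 = 34.3
  [0.75→6.75]: (144.8+16.1)/2 × 6 = 482.7
  [6.75→10.75]: (16.1+3.1)/2 × 4 = 38.4
  [10.75→13.75]: (3.1+0.9)/2 × 3 = 6.0
  [13.75→14.75]: (0.9+0.6)/2 × 1 = 0.75
  [14.75→16.75]: (0.6+0.3)/2 × 2 = 0.9
  Sum = 595.45 ng/mL·hr
k_e = ln2 / t½ = 0.693147 / 1.68 = 0.4126 hr^-1
Extrapolated tail: C_last / k_e = 0.3 / 0.4126 = 0.727
AUC_0→∞ = 595.45 + 0.727 = 596.177 ng/mL·hr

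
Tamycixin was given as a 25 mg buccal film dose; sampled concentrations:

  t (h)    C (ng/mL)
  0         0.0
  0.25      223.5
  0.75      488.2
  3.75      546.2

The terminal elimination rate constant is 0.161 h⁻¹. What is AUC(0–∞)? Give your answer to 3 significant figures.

Trapezoidal AUC_0→3.75:
  [0→0.25]: (0.0+223.5)/2 × 0.25 = 27.9375
  [0.25→0.75]: (223.5+488.2)/2 × 0.5 = 177.925
  [0.75→3.75]: (488.2+546.2)/2 × 3 = 1551.6
  Sum = 1757.4625 ng/mL·h
Extrapolated tail: C_last / k_e = 546.2 / 0.161 = 3392.547
AUC_0→∞ = 1757.4625 + 3392.547 = 5150.0095 ng/mL·h

AUC = 5150 ng/mL·h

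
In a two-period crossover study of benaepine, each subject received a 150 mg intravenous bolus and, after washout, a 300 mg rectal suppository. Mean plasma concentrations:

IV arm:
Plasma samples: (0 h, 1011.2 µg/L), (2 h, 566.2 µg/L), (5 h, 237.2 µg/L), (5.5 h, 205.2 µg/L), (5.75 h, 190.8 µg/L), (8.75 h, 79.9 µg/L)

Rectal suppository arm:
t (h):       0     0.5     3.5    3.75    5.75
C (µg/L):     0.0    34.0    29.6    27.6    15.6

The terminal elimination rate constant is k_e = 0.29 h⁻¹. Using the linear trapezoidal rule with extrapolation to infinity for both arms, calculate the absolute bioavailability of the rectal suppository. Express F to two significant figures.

Trapezoidal AUC_0→8.75 (IV):
  [0→2]: (1011.2+566.2)/2 × 2 = 1577.4
  [2→5]: (566.2+237.2)/2 × 3 = 1205.1
  [5→5.5]: (237.2+205.2)/2 × 0.5 = 110.6
  [5.5→5.75]: (205.2+190.8)/2 × 0.25 = 49.5
  [5.75→8.75]: (190.8+79.9)/2 × 3 = 406.05
  Sum = 3348.65 µg/L·h
IV tail: 79.9/0.29 = 275.517; AUC_iv,0→∞ = 3348.65 + 275.517 = 3624.167 µg/L·h
Trapezoidal AUC_0→5.75 (rectal suppository):
  [0→0.5]: (0.0+34.0)/2 × 0.5 = 8.5
  [0.5→3.5]: (34.0+29.6)/2 × 3 = 95.4
  [3.5→3.75]: (29.6+27.6)/2 × 0.25 = 7.15
  [3.75→5.75]: (27.6+15.6)/2 × 2 = 43.2
  Sum = 154.25 µg/L·h
rectal suppository tail: 15.6/0.29 = 53.793; AUC_ev,0→∞ = 154.25 + 53.793 = 208.043 µg/L·h
F = (AUC_ev/D_ev)/(AUC_iv/D_iv) = (208.043/300)/(3624.167/150) = 0.693477/24.1611 = 0.0287

F = 0.029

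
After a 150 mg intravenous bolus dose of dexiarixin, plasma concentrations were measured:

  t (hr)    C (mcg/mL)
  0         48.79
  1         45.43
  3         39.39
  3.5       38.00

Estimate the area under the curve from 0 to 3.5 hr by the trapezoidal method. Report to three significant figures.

Trapezoidal AUC_0→3.5:
  [0→1]: (48.79+45.43)/2 × 1 = 47.11
  [1→3]: (45.43+39.39)/2 × 2 = 84.82
  [3→3.5]: (39.39+38.00)/2 × 0.5 = 19.3475
  Sum = 151.2775 mcg/mL·hr

AUC = 151 mcg/mL·hr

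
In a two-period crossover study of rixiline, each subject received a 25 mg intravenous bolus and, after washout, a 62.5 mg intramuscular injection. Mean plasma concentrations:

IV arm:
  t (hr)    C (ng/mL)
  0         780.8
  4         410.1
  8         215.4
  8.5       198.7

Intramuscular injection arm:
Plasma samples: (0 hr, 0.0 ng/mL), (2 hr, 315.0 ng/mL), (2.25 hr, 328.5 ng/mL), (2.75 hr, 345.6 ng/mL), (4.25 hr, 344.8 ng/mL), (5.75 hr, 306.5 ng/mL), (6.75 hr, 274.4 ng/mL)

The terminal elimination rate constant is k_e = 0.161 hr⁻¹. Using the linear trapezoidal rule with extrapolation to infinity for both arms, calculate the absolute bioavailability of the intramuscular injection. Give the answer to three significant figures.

F = 0.287

Trapezoidal AUC_0→8.5 (IV):
  [0→4]: (780.8+410.1)/2 × 4 = 2381.8
  [4→8]: (410.1+215.4)/2 × 4 = 1251.0
  [8→8.5]: (215.4+198.7)/2 × 0.5 = 103.525
  Sum = 3736.325 ng/mL·hr
IV tail: 198.7/0.161 = 1234.161; AUC_iv,0→∞ = 3736.325 + 1234.161 = 4970.486 ng/mL·hr
Trapezoidal AUC_0→6.75 (intramuscular injection):
  [0→2]: (0.0+315.0)/2 × 2 = 315.0
  [2→2.25]: (315.0+328.5)/2 × 0.25 = 80.4375
  [2.25→2.75]: (328.5+345.6)/2 × 0.5 = 168.525
  [2.75→4.25]: (345.6+344.8)/2 × 1.5 = 517.8
  [4.25→5.75]: (344.8+306.5)/2 × 1.5 = 488.475
  [5.75→6.75]: (306.5+274.4)/2 × 1 = 290.45
  Sum = 1860.6875 ng/mL·hr
intramuscular injection tail: 274.4/0.161 = 1704.348; AUC_ev,0→∞ = 1860.6875 + 1704.348 = 3565.0355 ng/mL·hr
F = (AUC_ev/D_ev)/(AUC_iv/D_iv) = (3565.0355/62.5)/(4970.486/25) = 57.040568/198.81944 = 0.2869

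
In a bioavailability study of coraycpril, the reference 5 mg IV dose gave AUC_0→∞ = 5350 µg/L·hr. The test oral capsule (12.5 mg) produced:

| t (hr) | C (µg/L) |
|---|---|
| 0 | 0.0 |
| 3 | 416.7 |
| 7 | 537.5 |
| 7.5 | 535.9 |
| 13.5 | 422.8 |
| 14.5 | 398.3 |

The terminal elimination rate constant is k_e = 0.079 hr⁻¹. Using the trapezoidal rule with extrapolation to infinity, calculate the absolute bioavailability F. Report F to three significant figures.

Trapezoidal AUC_0→14.5 (oral capsule):
  [0→3]: (0.0+416.7)/2 × 3 = 625.05
  [3→7]: (416.7+537.5)/2 × 4 = 1908.4
  [7→7.5]: (537.5+535.9)/2 × 0.5 = 268.35
  [7.5→13.5]: (535.9+422.8)/2 × 6 = 2876.1
  [13.5→14.5]: (422.8+398.3)/2 × 1 = 410.55
  Sum = 6088.45 µg/L·hr
Tail: C_last/k_e = 398.3/0.079 = 5041.772
AUC_0→∞ (oral capsule) = 6088.45 + 5041.772 = 11130.222 µg/L·hr
F = (AUC_ev/D_ev)/(AUC_iv/D_iv) = (11130.222/12.5)/(5350/5) = 890.41776/1070 = 0.8322

F = 0.832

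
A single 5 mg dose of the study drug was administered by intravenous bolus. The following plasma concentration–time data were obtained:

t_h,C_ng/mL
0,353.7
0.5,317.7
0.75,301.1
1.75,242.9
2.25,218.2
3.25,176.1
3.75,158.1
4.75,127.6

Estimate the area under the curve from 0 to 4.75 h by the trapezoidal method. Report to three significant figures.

AUC = 1060 ng/mL·h

Trapezoidal AUC_0→4.75:
  [0→0.5]: (353.7+317.7)/2 × 0.5 = 167.85
  [0.5→0.75]: (317.7+301.1)/2 × 0.25 = 77.35
  [0.75→1.75]: (301.1+242.9)/2 × 1 = 272.0
  [1.75→2.25]: (242.9+218.2)/2 × 0.5 = 115.275
  [2.25→3.25]: (218.2+176.1)/2 × 1 = 197.15
  [3.25→3.75]: (176.1+158.1)/2 × 0.5 = 83.55
  [3.75→4.75]: (158.1+127.6)/2 × 1 = 142.85
  Sum = 1056.025 ng/mL·h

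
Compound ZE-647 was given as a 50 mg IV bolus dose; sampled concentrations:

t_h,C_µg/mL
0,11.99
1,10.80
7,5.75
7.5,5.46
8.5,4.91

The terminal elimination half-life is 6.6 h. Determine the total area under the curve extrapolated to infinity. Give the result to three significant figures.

Trapezoidal AUC_0→8.5:
  [0→1]: (11.99+10.80)/2 × 1 = 11.395
  [1→7]: (10.80+5.75)/2 × 6 = 49.65
  [7→7.5]: (5.75+5.46)/2 × 0.5 = 2.8025
  [7.5→8.5]: (5.46+4.91)/2 × 1 = 5.185
  Sum = 69.0325 µg/mL·h
k_e = ln2 / t½ = 0.693147 / 6.6 = 0.1050 h^-1
Extrapolated tail: C_last / k_e = 4.91 / 0.105 = 46.762
AUC_0→∞ = 69.0325 + 46.762 = 115.7945 µg/mL·h

AUC = 116 µg/mL·h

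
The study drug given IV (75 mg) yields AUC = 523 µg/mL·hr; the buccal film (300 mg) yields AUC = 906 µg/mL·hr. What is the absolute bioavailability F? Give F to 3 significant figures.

F = (AUC_ev / D_ev) / (AUC_iv / D_iv)
  = (906/300) / (523/75)
  = 3.02 / 6.97333 = 0.4331

F = 0.433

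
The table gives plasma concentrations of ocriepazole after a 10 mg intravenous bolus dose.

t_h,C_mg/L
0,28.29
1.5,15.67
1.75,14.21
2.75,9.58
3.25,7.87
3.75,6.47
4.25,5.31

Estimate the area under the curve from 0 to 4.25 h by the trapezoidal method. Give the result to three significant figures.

AUC = 59.5 mg/L·h

Trapezoidal AUC_0→4.25:
  [0→1.5]: (28.29+15.67)/2 × 1.5 = 32.97
  [1.5→1.75]: (15.67+14.21)/2 × 0.25 = 3.735
  [1.75→2.75]: (14.21+9.58)/2 × 1 = 11.895
  [2.75→3.25]: (9.58+7.87)/2 × 0.5 = 4.3625
  [3.25→3.75]: (7.87+6.47)/2 × 0.5 = 3.585
  [3.75→4.25]: (6.47+5.31)/2 × 0.5 = 2.945
  Sum = 59.4925 mg/L·h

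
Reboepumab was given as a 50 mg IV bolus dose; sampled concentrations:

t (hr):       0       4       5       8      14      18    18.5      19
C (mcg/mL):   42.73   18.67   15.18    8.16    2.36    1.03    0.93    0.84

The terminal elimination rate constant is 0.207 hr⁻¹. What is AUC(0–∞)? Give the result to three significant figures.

Trapezoidal AUC_0→19:
  [0→4]: (42.73+18.67)/2 × 4 = 122.8
  [4→5]: (18.67+15.18)/2 × 1 = 16.925
  [5→8]: (15.18+8.16)/2 × 3 = 35.01
  [8→14]: (8.16+2.36)/2 × 6 = 31.56
  [14→18]: (2.36+1.03)/2 × 4 = 6.78
  [18→18.5]: (1.03+0.93)/2 × 0.5 = 0.49
  [18.5→19]: (0.93+0.84)/2 × 0.5 = 0.4425
  Sum = 214.0075 mcg/mL·hr
Extrapolated tail: C_last / k_e = 0.84 / 0.207 = 4.058
AUC_0→∞ = 214.0075 + 4.058 = 218.0655 mcg/mL·hr

AUC = 218 mcg/mL·hr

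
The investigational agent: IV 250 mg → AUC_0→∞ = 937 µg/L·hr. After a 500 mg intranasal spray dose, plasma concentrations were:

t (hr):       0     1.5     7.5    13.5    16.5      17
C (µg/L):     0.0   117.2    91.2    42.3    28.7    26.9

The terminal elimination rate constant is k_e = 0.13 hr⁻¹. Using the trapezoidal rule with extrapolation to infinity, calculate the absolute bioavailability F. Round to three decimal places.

F = 0.769

Trapezoidal AUC_0→17 (intranasal spray):
  [0→1.5]: (0.0+117.2)/2 × 1.5 = 87.9
  [1.5→7.5]: (117.2+91.2)/2 × 6 = 625.2
  [7.5→13.5]: (91.2+42.3)/2 × 6 = 400.5
  [13.5→16.5]: (42.3+28.7)/2 × 3 = 106.5
  [16.5→17]: (28.7+26.9)/2 × 0.5 = 13.9
  Sum = 1234.0 µg/L·hr
Tail: C_last/k_e = 26.9/0.13 = 206.923
AUC_0→∞ (intranasal spray) = 1234.0 + 206.923 = 1440.923 µg/L·hr
F = (AUC_ev/D_ev)/(AUC_iv/D_iv) = (1440.923/500)/(937/250) = 2.881846/3.748 = 0.7689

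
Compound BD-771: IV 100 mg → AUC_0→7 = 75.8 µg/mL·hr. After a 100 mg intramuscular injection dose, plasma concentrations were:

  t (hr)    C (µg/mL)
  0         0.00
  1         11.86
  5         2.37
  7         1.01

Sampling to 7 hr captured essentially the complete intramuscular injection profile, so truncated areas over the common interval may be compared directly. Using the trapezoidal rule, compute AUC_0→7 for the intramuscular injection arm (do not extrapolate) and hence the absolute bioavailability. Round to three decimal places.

F = 0.498

Trapezoidal AUC_0→7 (intramuscular injection):
  [0→1]: (0.00+11.86)/2 × 1 = 5.93
  [1→5]: (11.86+2.37)/2 × 4 = 28.46
  [5→7]: (2.37+1.01)/2 × 2 = 3.38
  Sum = 37.77 µg/mL·hr
F = (AUC_ev/D_ev)/(AUC_iv/D_iv) = (37.77/100)/(75.8/100) = 0.3777/0.758 = 0.4983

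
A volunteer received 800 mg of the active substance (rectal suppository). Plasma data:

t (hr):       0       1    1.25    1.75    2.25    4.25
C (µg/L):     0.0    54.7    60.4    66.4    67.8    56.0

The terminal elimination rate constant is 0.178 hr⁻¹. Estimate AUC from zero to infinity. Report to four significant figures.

AUC = 545.4 µg/L·hr

Trapezoidal AUC_0→4.25:
  [0→1]: (0.0+54.7)/2 × 1 = 27.35
  [1→1.25]: (54.7+60.4)/2 × 0.25 = 14.3875
  [1.25→1.75]: (60.4+66.4)/2 × 0.5 = 31.7
  [1.75→2.25]: (66.4+67.8)/2 × 0.5 = 33.55
  [2.25→4.25]: (67.8+56.0)/2 × 2 = 123.8
  Sum = 230.7875 µg/L·hr
Extrapolated tail: C_last / k_e = 56.0 / 0.178 = 314.607
AUC_0→∞ = 230.7875 + 314.607 = 545.3945 µg/L·hr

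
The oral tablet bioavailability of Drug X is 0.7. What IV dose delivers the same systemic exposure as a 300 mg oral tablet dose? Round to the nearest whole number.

Systemic exposure from an extravascular dose = F × D_ev, so the equivalent IV dose is F × D_ev.
D_iv = F × D_ev = 0.7 × 300 = 210 mg

D_iv = 210 mg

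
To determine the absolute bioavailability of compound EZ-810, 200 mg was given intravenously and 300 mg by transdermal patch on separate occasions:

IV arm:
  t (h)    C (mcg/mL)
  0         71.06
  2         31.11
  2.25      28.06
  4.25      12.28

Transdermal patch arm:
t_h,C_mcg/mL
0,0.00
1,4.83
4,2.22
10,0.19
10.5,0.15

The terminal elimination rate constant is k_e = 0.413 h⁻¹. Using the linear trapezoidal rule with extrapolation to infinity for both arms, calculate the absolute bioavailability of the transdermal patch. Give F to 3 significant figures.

F = 0.0767

Trapezoidal AUC_0→4.25 (IV):
  [0→2]: (71.06+31.11)/2 × 2 = 102.17
  [2→2.25]: (31.11+28.06)/2 × 0.25 = 7.39625
  [2.25→4.25]: (28.06+12.28)/2 × 2 = 40.34
  Sum = 149.90625 mcg/mL·h
IV tail: 12.28/0.413 = 29.734; AUC_iv,0→∞ = 149.90625 + 29.734 = 179.64025 mcg/mL·h
Trapezoidal AUC_0→10.5 (transdermal patch):
  [0→1]: (0.00+4.83)/2 × 1 = 2.415
  [1→4]: (4.83+2.22)/2 × 3 = 10.575
  [4→10]: (2.22+0.19)/2 × 6 = 7.23
  [10→10.5]: (0.19+0.15)/2 × 0.5 = 0.085
  Sum = 20.305 mcg/mL·h
transdermal patch tail: 0.15/0.413 = 0.363; AUC_ev,0→∞ = 20.305 + 0.363 = 20.668 mcg/mL·h
F = (AUC_ev/D_ev)/(AUC_iv/D_iv) = (20.668/300)/(179.64025/200) = 0.0688933/0.89820125 = 0.0767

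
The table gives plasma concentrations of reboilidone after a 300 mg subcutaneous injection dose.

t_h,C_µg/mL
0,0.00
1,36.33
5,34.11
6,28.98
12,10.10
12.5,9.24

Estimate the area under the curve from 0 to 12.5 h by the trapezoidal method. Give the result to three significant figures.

Trapezoidal AUC_0→12.5:
  [0→1]: (0.00+36.33)/2 × 1 = 18.165
  [1→5]: (36.33+34.11)/2 × 4 = 140.88
  [5→6]: (34.11+28.98)/2 × 1 = 31.545
  [6→12]: (28.98+10.10)/2 × 6 = 117.24
  [12→12.5]: (10.10+9.24)/2 × 0.5 = 4.835
  Sum = 312.665 µg/mL·h

AUC = 313 µg/mL·h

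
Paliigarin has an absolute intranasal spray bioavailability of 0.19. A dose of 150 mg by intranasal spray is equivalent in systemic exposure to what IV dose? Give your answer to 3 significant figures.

Systemic exposure from an extravascular dose = F × D_ev, so the equivalent IV dose is F × D_ev.
D_iv = F × D_ev = 0.19 × 150 = 28.5 mg

D_iv = 28.5 mg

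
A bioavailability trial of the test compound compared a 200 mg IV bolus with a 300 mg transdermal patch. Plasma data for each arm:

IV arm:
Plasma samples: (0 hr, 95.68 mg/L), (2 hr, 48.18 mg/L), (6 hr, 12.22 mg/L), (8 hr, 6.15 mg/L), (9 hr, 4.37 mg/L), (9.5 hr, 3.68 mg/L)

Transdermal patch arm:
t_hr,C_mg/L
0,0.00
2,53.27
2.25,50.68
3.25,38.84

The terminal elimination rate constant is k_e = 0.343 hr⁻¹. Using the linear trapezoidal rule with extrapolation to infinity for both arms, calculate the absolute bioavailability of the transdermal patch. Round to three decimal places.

F = 0.497

Trapezoidal AUC_0→9.5 (IV):
  [0→2]: (95.68+48.18)/2 × 2 = 143.86
  [2→6]: (48.18+12.22)/2 × 4 = 120.8
  [6→8]: (12.22+6.15)/2 × 2 = 18.37
  [8→9]: (6.15+4.37)/2 × 1 = 5.26
  [9→9.5]: (4.37+3.68)/2 × 0.5 = 2.0125
  Sum = 290.3025 mg/L·hr
IV tail: 3.68/0.343 = 10.729; AUC_iv,0→∞ = 290.3025 + 10.729 = 301.0315 mg/L·hr
Trapezoidal AUC_0→3.25 (transdermal patch):
  [0→2]: (0.00+53.27)/2 × 2 = 53.27
  [2→2.25]: (53.27+50.68)/2 × 0.25 = 12.99375
  [2.25→3.25]: (50.68+38.84)/2 × 1 = 44.76
  Sum = 111.02375 mg/L·hr
transdermal patch tail: 38.84/0.343 = 113.236; AUC_ev,0→∞ = 111.02375 + 113.236 = 224.25975 mg/L·hr
F = (AUC_ev/D_ev)/(AUC_iv/D_iv) = (224.25975/300)/(301.0315/200) = 0.7475325/1.5051575 = 0.4966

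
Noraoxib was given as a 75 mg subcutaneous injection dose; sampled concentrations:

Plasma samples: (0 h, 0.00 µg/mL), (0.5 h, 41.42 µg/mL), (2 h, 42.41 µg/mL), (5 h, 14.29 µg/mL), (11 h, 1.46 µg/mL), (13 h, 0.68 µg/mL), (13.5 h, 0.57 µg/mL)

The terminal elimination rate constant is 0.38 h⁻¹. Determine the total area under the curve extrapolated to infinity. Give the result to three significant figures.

Trapezoidal AUC_0→13.5:
  [0→0.5]: (0.00+41.42)/2 × 0.5 = 10.355
  [0.5→2]: (41.42+42.41)/2 × 1.5 = 62.8725
  [2→5]: (42.41+14.29)/2 × 3 = 85.05
  [5→11]: (14.29+1.46)/2 × 6 = 47.25
  [11→13]: (1.46+0.68)/2 × 2 = 2.14
  [13→13.5]: (0.68+0.57)/2 × 0.5 = 0.3125
  Sum = 207.98 µg/mL·h
Extrapolated tail: C_last / k_e = 0.57 / 0.38 = 1.500
AUC_0→∞ = 207.98 + 1.500 = 209.48 µg/mL·h

AUC = 209 µg/mL·h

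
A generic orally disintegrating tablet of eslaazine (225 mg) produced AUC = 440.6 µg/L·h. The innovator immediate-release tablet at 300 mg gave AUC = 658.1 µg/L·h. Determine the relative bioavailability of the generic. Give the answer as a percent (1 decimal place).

F_rel = (AUC_test/D_test) / (AUC_ref/D_ref)
      = (440.6/225) / (658.1/300)
      = 1.95822 / 2.19367 = 0.8927 = 89.27%

F_rel = 89.3%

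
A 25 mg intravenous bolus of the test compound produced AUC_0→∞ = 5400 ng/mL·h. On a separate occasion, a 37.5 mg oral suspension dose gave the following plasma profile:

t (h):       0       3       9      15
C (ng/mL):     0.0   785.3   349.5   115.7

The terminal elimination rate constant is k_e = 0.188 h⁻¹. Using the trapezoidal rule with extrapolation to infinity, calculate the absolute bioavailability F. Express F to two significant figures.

F = 0.81

Trapezoidal AUC_0→15 (oral suspension):
  [0→3]: (0.0+785.3)/2 × 3 = 1177.95
  [3→9]: (785.3+349.5)/2 × 6 = 3404.4
  [9→15]: (349.5+115.7)/2 × 6 = 1395.6
  Sum = 5977.95 ng/mL·h
Tail: C_last/k_e = 115.7/0.188 = 615.426
AUC_0→∞ (oral suspension) = 5977.95 + 615.426 = 6593.376 ng/mL·h
F = (AUC_ev/D_ev)/(AUC_iv/D_iv) = (6593.376/37.5)/(5400/25) = 175.82336/216 = 0.8140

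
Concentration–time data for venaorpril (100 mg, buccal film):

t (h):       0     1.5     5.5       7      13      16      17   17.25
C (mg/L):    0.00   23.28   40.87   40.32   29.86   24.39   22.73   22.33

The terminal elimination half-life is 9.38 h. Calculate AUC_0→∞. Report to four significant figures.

Trapezoidal AUC_0→17.25:
  [0→1.5]: (0.00+23.28)/2 × 1.5 = 17.46
  [1.5→5.5]: (23.28+40.87)/2 × 4 = 128.3
  [5.5→7]: (40.87+40.32)/2 × 1.5 = 60.8925
  [7→13]: (40.32+29.86)/2 × 6 = 210.54
  [13→16]: (29.86+24.39)/2 × 3 = 81.375
  [16→17]: (24.39+22.73)/2 × 1 = 23.56
  [17→17.25]: (22.73+22.33)/2 × 0.25 = 5.6325
  Sum = 527.76 mg/L·h
k_e = ln2 / t½ = 0.693147 / 9.38 = 0.0739 h^-1
Extrapolated tail: C_last / k_e = 22.33 / 0.0739 = 302.165
AUC_0→∞ = 527.76 + 302.165 = 829.925 mg/L·h

AUC = 829.9 mg/L·h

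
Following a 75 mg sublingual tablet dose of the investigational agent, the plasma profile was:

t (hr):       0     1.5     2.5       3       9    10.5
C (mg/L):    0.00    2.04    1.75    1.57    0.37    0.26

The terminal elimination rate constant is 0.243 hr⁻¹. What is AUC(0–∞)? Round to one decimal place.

Trapezoidal AUC_0→10.5:
  [0→1.5]: (0.00+2.04)/2 × 1.5 = 1.53
  [1.5→2.5]: (2.04+1.75)/2 × 1 = 1.895
  [2.5→3]: (1.75+1.57)/2 × 0.5 = 0.83
  [3→9]: (1.57+0.37)/2 × 6 = 5.82
  [9→10.5]: (0.37+0.26)/2 × 1.5 = 0.4725
  Sum = 10.5475 mg/L·hr
Extrapolated tail: C_last / k_e = 0.26 / 0.243 = 1.070
AUC_0→∞ = 10.5475 + 1.070 = 11.6175 mg/L·hr

AUC = 11.6 mg/L·hr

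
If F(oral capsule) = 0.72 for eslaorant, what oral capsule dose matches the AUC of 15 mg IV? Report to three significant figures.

D_oral = 20.8 mg

For equal systemic exposure: F × D_ev = D_iv
D_ev = D_iv / F = 15 / 0.72 = 20.8333 mg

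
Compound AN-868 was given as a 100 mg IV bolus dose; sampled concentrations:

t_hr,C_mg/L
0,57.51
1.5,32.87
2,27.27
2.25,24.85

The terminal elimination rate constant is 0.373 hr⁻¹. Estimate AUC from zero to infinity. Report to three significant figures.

AUC = 156 mg/L·hr

Trapezoidal AUC_0→2.25:
  [0→1.5]: (57.51+32.87)/2 × 1.5 = 67.785
  [1.5→2]: (32.87+27.27)/2 × 0.5 = 15.035
  [2→2.25]: (27.27+24.85)/2 × 0.25 = 6.515
  Sum = 89.335 mg/L·hr
Extrapolated tail: C_last / k_e = 24.85 / 0.373 = 66.622
AUC_0→∞ = 89.335 + 66.622 = 155.957 mg/L·hr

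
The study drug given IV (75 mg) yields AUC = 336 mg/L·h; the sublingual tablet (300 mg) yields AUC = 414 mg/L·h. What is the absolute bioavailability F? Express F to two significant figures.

F = 0.31

F = (AUC_ev / D_ev) / (AUC_iv / D_iv)
  = (414/300) / (336/75)
  = 1.38 / 4.48 = 0.3080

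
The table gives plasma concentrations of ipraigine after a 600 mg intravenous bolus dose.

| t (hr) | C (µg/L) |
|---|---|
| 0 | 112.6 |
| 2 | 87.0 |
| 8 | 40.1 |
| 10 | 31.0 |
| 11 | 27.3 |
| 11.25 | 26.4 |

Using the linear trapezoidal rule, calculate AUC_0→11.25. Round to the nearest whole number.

AUC = 688 µg/L·hr

Trapezoidal AUC_0→11.25:
  [0→2]: (112.6+87.0)/2 × 2 = 199.6
  [2→8]: (87.0+40.1)/2 × 6 = 381.3
  [8→10]: (40.1+31.0)/2 × 2 = 71.1
  [10→11]: (31.0+27.3)/2 × 1 = 29.15
  [11→11.25]: (27.3+26.4)/2 × 0.25 = 6.7125
  Sum = 687.8625 µg/L·hr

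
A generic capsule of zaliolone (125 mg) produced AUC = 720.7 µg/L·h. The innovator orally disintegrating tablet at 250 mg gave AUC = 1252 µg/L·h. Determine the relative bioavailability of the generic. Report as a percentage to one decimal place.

F_rel = 115.1%

F_rel = (AUC_test/D_test) / (AUC_ref/D_ref)
      = (720.7/125) / (1252/250)
      = 5.7656 / 5.008 = 1.1513 = 115.13%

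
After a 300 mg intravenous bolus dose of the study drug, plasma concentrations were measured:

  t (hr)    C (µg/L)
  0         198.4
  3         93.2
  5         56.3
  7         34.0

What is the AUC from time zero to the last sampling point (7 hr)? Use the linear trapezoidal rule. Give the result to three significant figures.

AUC = 677 µg/L·hr

Trapezoidal AUC_0→7:
  [0→3]: (198.4+93.2)/2 × 3 = 437.4
  [3→5]: (93.2+56.3)/2 × 2 = 149.5
  [5→7]: (56.3+34.0)/2 × 2 = 90.3
  Sum = 677.2 µg/L·hr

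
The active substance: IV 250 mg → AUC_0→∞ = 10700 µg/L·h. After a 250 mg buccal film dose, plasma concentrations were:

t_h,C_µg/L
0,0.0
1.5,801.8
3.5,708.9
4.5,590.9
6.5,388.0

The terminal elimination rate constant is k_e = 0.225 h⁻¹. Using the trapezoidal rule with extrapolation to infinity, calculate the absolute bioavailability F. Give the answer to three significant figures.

F = 0.511

Trapezoidal AUC_0→6.5 (buccal film):
  [0→1.5]: (0.0+801.8)/2 × 1.5 = 601.35
  [1.5→3.5]: (801.8+708.9)/2 × 2 = 1510.7
  [3.5→4.5]: (708.9+590.9)/2 × 1 = 649.9
  [4.5→6.5]: (590.9+388.0)/2 × 2 = 978.9
  Sum = 3740.85 µg/L·h
Tail: C_last/k_e = 388.0/0.225 = 1724.444
AUC_0→∞ (buccal film) = 3740.85 + 1724.444 = 5465.294 µg/L·h
F = (AUC_ev/D_ev)/(AUC_iv/D_iv) = (5465.294/250)/(10700/250) = 21.861176/42.8 = 0.5108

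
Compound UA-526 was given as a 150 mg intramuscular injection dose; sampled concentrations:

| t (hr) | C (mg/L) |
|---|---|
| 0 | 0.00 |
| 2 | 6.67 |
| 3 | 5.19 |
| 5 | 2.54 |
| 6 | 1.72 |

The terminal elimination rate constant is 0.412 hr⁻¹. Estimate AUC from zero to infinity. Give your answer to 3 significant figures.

AUC = 26.6 mg/L·hr

Trapezoidal AUC_0→6:
  [0→2]: (0.00+6.67)/2 × 2 = 6.67
  [2→3]: (6.67+5.19)/2 × 1 = 5.93
  [3→5]: (5.19+2.54)/2 × 2 = 7.73
  [5→6]: (2.54+1.72)/2 × 1 = 2.13
  Sum = 22.46 mg/L·hr
Extrapolated tail: C_last / k_e = 1.72 / 0.412 = 4.175
AUC_0→∞ = 22.46 + 4.175 = 26.635 mg/L·hr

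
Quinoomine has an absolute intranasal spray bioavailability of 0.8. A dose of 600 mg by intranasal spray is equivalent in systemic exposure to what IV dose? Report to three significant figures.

Systemic exposure from an extravascular dose = F × D_ev, so the equivalent IV dose is F × D_ev.
D_iv = F × D_ev = 0.8 × 600 = 480 mg

D_iv = 480 mg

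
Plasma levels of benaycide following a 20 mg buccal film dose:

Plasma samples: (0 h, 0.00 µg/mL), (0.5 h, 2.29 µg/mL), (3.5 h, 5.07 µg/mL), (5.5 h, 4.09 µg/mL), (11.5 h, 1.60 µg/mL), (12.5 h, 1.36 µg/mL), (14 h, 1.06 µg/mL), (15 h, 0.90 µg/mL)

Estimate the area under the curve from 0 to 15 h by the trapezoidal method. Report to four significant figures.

Trapezoidal AUC_0→15:
  [0→0.5]: (0.00+2.29)/2 × 0.5 = 0.5725
  [0.5→3.5]: (2.29+5.07)/2 × 3 = 11.04
  [3.5→5.5]: (5.07+4.09)/2 × 2 = 9.16
  [5.5→11.5]: (4.09+1.60)/2 × 6 = 17.07
  [11.5→12.5]: (1.60+1.36)/2 × 1 = 1.48
  [12.5→14]: (1.36+1.06)/2 × 1.5 = 1.815
  [14→15]: (1.06+0.90)/2 × 1 = 0.98
  Sum = 42.1175 µg/mL·h

AUC = 42.12 µg/mL·h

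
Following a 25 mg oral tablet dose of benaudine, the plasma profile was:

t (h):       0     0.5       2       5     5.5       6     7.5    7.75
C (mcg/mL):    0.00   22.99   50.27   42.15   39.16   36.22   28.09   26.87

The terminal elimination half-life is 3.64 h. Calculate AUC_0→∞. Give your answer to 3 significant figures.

AUC = 435 mcg/mL·h

Trapezoidal AUC_0→7.75:
  [0→0.5]: (0.00+22.99)/2 × 0.5 = 5.7475
  [0.5→2]: (22.99+50.27)/2 × 1.5 = 54.945
  [2→5]: (50.27+42.15)/2 × 3 = 138.63
  [5→5.5]: (42.15+39.16)/2 × 0.5 = 20.3275
  [5.5→6]: (39.16+36.22)/2 × 0.5 = 18.845
  [6→7.5]: (36.22+28.09)/2 × 1.5 = 48.2325
  [7.5→7.75]: (28.09+26.87)/2 × 0.25 = 6.87
  Sum = 293.5975 mcg/mL·h
k_e = ln2 / t½ = 0.693147 / 3.64 = 0.1904 h^-1
Extrapolated tail: C_last / k_e = 26.87 / 0.1904 = 141.124
AUC_0→∞ = 293.5975 + 141.124 = 434.7215 mcg/mL·h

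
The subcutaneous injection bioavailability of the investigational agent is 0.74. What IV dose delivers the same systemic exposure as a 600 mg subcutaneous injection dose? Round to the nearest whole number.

Systemic exposure from an extravascular dose = F × D_ev, so the equivalent IV dose is F × D_ev.
D_iv = F × D_ev = 0.74 × 600 = 444 mg

D_iv = 444 mg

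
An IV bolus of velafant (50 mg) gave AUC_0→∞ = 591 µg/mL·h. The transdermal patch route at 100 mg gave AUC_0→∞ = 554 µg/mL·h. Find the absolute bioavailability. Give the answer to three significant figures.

F = 0.469

F = (AUC_ev / D_ev) / (AUC_iv / D_iv)
  = (554/100) / (591/50)
  = 5.54 / 11.82 = 0.4687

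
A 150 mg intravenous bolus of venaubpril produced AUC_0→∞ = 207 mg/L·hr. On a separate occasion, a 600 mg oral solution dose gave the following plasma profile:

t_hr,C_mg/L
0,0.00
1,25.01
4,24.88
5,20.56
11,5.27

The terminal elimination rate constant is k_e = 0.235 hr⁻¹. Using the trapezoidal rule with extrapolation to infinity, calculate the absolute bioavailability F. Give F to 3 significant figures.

Trapezoidal AUC_0→11 (oral solution):
  [0→1]: (0.00+25.01)/2 × 1 = 12.505
  [1→4]: (25.01+24.88)/2 × 3 = 74.835
  [4→5]: (24.88+20.56)/2 × 1 = 22.72
  [5→11]: (20.56+5.27)/2 × 6 = 77.49
  Sum = 187.55 mg/L·hr
Tail: C_last/k_e = 5.27/0.235 = 22.426
AUC_0→∞ (oral solution) = 187.55 + 22.426 = 209.976 mg/L·hr
F = (AUC_ev/D_ev)/(AUC_iv/D_iv) = (209.976/600)/(207/150) = 0.34996/1.38 = 0.2536

F = 0.254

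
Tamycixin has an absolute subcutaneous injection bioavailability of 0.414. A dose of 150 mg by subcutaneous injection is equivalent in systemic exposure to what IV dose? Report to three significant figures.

Systemic exposure from an extravascular dose = F × D_ev, so the equivalent IV dose is F × D_ev.
D_iv = F × D_ev = 0.414 × 150 = 62.1 mg

D_iv = 62.1 mg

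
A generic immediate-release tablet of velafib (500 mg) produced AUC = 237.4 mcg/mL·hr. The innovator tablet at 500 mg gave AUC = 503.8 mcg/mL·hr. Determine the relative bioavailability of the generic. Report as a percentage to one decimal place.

F_rel = (AUC_test/D_test) / (AUC_ref/D_ref)
      = (237.4/500) / (503.8/500)
      = 0.4748 / 1.0076 = 0.4712 = 47.12%

F_rel = 47.1%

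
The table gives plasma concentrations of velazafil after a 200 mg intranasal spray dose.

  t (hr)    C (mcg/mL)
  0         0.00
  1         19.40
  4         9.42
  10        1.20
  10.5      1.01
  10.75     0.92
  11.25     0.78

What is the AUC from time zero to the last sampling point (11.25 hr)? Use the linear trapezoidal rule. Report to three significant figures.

AUC = 86.0 mcg/mL·hr

Trapezoidal AUC_0→11.25:
  [0→1]: (0.00+19.40)/2 × 1 = 9.7
  [1→4]: (19.40+9.42)/2 × 3 = 43.23
  [4→10]: (9.42+1.20)/2 × 6 = 31.86
  [10→10.5]: (1.20+1.01)/2 × 0.5 = 0.5525
  [10.5→10.75]: (1.01+0.92)/2 × 0.25 = 0.24125
  [10.75→11.25]: (0.92+0.78)/2 × 0.5 = 0.425
  Sum = 86.00875 mcg/mL·hr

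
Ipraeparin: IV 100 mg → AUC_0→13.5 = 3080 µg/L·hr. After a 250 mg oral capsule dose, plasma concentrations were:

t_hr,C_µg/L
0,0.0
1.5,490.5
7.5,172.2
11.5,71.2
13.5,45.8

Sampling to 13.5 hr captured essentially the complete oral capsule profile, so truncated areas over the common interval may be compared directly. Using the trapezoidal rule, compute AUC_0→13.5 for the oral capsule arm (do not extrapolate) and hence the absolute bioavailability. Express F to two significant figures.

F = 0.38

Trapezoidal AUC_0→13.5 (oral capsule):
  [0→1.5]: (0.0+490.5)/2 × 1.5 = 367.875
  [1.5→7.5]: (490.5+172.2)/2 × 6 = 1988.1
  [7.5→11.5]: (172.2+71.2)/2 × 4 = 486.8
  [11.5→13.5]: (71.2+45.8)/2 × 2 = 117.0
  Sum = 2959.775 µg/L·hr
F = (AUC_ev/D_ev)/(AUC_iv/D_iv) = (2959.775/250)/(3080/100) = 11.8391/30.8 = 0.3844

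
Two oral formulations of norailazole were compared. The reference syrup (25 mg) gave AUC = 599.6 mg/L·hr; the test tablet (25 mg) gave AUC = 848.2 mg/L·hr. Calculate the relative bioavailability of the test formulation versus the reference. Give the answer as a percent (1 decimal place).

F_rel = (AUC_test/D_test) / (AUC_ref/D_ref)
      = (848.2/25) / (599.6/25)
      = 33.928 / 23.984 = 1.4146 = 141.46%

F_rel = 141.5%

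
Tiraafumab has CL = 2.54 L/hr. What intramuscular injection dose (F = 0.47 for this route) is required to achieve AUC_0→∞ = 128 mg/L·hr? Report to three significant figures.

Dose = CL × AUC_0→∞ / F
     = 2.54 × 128 / 0.47 = 691.745 mg

Dose = 692 mg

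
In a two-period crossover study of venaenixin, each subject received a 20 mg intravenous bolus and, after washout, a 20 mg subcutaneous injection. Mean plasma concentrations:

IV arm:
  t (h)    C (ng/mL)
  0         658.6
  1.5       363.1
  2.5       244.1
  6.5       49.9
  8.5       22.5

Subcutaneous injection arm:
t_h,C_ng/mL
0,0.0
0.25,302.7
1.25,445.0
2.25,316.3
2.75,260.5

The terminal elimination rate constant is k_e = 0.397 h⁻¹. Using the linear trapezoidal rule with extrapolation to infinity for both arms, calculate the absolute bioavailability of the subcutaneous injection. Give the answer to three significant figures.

Trapezoidal AUC_0→8.5 (IV):
  [0→1.5]: (658.6+363.1)/2 × 1.5 = 766.275
  [1.5→2.5]: (363.1+244.1)/2 × 1 = 303.6
  [2.5→6.5]: (244.1+49.9)/2 × 4 = 588.0
  [6.5→8.5]: (49.9+22.5)/2 × 2 = 72.4
  Sum = 1730.275 ng/mL·h
IV tail: 22.5/0.397 = 56.675; AUC_iv,0→∞ = 1730.275 + 56.675 = 1786.95 ng/mL·h
Trapezoidal AUC_0→2.75 (subcutaneous injection):
  [0→0.25]: (0.0+302.7)/2 × 0.25 = 37.8375
  [0.25→1.25]: (302.7+445.0)/2 × 1 = 373.85
  [1.25→2.25]: (445.0+316.3)/2 × 1 = 380.65
  [2.25→2.75]: (316.3+260.5)/2 × 0.5 = 144.2
  Sum = 936.5375 ng/mL·h
subcutaneous injection tail: 260.5/0.397 = 656.171; AUC_ev,0→∞ = 936.5375 + 656.171 = 1592.7085 ng/mL·h
F = (AUC_ev/D_ev)/(AUC_iv/D_iv) = (1592.7085/20)/(1786.95/20) = 79.635425/89.3475 = 0.8913

F = 0.891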